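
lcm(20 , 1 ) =20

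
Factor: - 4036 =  - 2^2*1009^1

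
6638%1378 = 1126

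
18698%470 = 368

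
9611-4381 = 5230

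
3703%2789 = 914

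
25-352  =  -327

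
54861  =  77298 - 22437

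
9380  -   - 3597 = 12977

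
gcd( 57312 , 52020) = 36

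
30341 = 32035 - 1694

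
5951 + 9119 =15070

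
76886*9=691974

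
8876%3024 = 2828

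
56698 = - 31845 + 88543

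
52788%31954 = 20834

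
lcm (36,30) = 180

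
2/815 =2/815 =0.00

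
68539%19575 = 9814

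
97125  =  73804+23321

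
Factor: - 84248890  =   - 2^1*5^1*11^1*765899^1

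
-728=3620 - 4348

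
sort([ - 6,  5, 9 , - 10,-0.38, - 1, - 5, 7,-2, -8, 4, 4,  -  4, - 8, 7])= [ - 10, - 8, - 8,-6 , - 5,- 4,-2,-1, - 0.38, 4, 4, 5, 7, 7 , 9]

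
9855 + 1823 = 11678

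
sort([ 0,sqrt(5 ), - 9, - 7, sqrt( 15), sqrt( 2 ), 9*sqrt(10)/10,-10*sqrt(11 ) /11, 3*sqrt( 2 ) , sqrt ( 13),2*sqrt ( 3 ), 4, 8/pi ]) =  [ - 9, - 7, - 10*sqrt( 11 ) /11,0, sqrt( 2), sqrt (5 ),  8/pi,9*sqrt(10 ) /10, 2*sqrt (3 ),sqrt( 13 ),sqrt ( 15),  4, 3*sqrt( 2)]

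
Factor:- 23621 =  - 13^1*23^1 * 79^1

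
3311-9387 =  - 6076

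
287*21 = 6027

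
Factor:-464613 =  - 3^1*154871^1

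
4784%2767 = 2017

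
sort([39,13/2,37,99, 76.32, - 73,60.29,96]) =[ - 73,13/2,  37,39,60.29, 76.32,96,99 ] 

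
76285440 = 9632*7920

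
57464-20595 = 36869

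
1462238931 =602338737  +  859900194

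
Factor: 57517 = 113^1*509^1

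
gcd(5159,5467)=77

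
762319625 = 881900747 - 119581122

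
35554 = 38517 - 2963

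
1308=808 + 500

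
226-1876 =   -  1650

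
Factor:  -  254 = -2^1* 127^1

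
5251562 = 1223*4294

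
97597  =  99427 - 1830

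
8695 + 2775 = 11470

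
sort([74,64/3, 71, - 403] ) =[  -  403, 64/3, 71,74]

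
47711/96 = 496 + 95/96 = 496.99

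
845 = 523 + 322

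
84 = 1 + 83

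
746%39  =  5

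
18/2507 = 18/2507 = 0.01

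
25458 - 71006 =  - 45548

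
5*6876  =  34380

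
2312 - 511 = 1801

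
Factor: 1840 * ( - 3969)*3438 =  - 2^5 * 3^6*5^1*7^2*23^1*191^1 =- 25107576480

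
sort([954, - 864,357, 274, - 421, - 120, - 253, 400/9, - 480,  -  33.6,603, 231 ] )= [  -  864, - 480, - 421, - 253,-120 ,-33.6,400/9,231, 274, 357, 603, 954 ]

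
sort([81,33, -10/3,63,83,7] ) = [-10/3,7,33,63,81,83 ]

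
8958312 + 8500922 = 17459234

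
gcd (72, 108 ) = 36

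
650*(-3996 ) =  - 2597400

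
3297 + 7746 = 11043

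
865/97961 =865/97961 = 0.01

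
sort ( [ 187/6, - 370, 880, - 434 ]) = [ - 434, - 370,187/6,880 ] 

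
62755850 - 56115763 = 6640087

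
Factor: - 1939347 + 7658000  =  5718653 = 599^1*9547^1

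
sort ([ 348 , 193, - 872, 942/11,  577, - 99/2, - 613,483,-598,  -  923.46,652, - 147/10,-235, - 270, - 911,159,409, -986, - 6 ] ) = [-986,  -  923.46, - 911 , - 872, - 613, - 598, - 270 , - 235 ,-99/2, - 147/10, - 6,942/11, 159 , 193, 348,409,483,577,652]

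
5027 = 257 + 4770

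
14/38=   7/19 =0.37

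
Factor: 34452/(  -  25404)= -3^2*11^1*73^( - 1) = - 99/73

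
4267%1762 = 743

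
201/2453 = 201/2453 = 0.08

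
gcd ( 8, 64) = 8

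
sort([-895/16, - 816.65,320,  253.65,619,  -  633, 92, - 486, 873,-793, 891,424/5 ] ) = [-816.65, - 793, - 633,  -  486, - 895/16, 424/5, 92, 253.65,320, 619, 873, 891 ]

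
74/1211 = 74/1211 = 0.06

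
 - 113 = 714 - 827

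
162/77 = 162/77  =  2.10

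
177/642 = 59/214=0.28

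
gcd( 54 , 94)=2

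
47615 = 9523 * 5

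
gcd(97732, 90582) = 2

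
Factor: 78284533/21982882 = 2^( - 1)*61^1 * 83^( - 1)*151^ ( - 1 ) * 877^ ( - 1 )*1283353^1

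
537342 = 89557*6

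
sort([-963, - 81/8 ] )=[ - 963,-81/8]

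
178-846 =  - 668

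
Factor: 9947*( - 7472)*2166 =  - 2^5*3^1*7^3*19^2 * 29^1*467^1 = -160985749344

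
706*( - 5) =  - 3530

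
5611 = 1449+4162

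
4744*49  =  232456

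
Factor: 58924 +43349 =102273 = 3^1*73^1*467^1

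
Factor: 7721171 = 1381^1*5591^1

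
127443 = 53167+74276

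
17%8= 1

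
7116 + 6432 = 13548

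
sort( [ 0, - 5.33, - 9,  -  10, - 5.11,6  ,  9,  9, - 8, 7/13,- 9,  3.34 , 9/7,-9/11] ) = [ - 10,- 9 , - 9, - 8,- 5.33,  -  5.11, - 9/11,0, 7/13, 9/7,  3.34, 6, 9, 9 ]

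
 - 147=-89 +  -58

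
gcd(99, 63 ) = 9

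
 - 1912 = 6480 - 8392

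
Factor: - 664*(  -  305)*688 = 2^7*5^1*43^1*61^1 * 83^1 = 139333760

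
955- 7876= -6921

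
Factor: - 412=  - 2^2 * 103^1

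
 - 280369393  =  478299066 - 758668459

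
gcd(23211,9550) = 1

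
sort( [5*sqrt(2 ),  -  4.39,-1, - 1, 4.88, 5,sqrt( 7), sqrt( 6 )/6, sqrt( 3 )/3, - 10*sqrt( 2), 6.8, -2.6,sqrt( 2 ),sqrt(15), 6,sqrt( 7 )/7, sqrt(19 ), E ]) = [ - 10 * sqrt( 2) ,-4.39, - 2.6, - 1, - 1, sqrt( 7 )/7, sqrt( 6) /6, sqrt( 3 )/3, sqrt( 2 ), sqrt(7),E , sqrt ( 15 ), sqrt( 19 ), 4.88,5,6,6.8,  5*sqrt( 2) ]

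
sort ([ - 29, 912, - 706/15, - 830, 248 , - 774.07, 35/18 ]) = [ - 830 , - 774.07, - 706/15, - 29, 35/18,248, 912]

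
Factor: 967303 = 53^1* 18251^1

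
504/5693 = 504/5693 = 0.09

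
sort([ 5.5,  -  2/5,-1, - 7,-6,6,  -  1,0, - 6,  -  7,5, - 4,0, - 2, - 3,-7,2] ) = [ - 7, - 7, - 7,  -  6,- 6, - 4, - 3, - 2, - 1, - 1 ,  -  2/5,0,0,2,5,5.5,6]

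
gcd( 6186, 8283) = 3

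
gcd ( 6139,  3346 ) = 7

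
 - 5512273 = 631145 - 6143418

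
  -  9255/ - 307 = 30 + 45/307  =  30.15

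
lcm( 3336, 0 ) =0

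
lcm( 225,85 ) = 3825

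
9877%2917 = 1126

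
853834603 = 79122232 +774712371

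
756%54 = 0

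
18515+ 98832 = 117347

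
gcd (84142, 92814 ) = 2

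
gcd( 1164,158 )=2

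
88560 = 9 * 9840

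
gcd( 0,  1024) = 1024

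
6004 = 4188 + 1816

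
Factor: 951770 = 2^1*5^1*95177^1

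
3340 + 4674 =8014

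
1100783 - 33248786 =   -  32148003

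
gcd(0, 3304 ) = 3304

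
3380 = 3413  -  33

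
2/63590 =1/31795 = 0.00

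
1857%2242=1857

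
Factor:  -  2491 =  -  47^1*53^1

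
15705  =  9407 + 6298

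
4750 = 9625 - 4875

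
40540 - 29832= 10708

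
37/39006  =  37/39006=   0.00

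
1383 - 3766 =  - 2383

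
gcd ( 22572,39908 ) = 44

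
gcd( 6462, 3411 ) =9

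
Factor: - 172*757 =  - 130204 = -2^2*43^1*757^1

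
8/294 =4/147 = 0.03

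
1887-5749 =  - 3862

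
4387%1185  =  832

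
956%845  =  111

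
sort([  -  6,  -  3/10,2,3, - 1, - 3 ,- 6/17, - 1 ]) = [ - 6, - 3, - 1, - 1, - 6/17 , - 3/10,2, 3 ]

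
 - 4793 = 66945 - 71738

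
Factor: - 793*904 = - 716872 = - 2^3*13^1*61^1*113^1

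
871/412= 871/412= 2.11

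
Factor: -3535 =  - 5^1 * 7^1*101^1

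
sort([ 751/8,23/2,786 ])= [23/2,  751/8, 786]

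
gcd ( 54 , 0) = 54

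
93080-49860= 43220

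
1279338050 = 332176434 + 947161616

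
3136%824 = 664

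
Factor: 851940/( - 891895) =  - 170388/178379 = -  2^2*3^2*29^( - 1)*4733^1*6151^( - 1 ) 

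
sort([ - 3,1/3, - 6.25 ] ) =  [-6.25, - 3 , 1/3 ]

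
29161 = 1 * 29161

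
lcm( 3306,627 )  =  36366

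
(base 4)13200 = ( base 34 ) e4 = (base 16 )1E0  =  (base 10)480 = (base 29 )gg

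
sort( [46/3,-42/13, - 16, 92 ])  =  [-16,-42/13, 46/3,92 ] 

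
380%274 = 106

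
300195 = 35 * 8577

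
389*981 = 381609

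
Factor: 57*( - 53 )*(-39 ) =117819 =3^2 * 13^1*19^1*53^1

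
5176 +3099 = 8275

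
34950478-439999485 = - 405049007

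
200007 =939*213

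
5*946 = 4730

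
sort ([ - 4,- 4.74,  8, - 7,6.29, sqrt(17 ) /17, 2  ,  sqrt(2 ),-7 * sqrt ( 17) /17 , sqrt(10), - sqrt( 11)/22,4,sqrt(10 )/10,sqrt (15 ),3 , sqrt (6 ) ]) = [ - 7, - 4.74,-4, - 7*sqrt( 17 ) /17,  -  sqrt( 11 ) /22, sqrt ( 17 ) /17,sqrt(10)/10,sqrt(2 ),2,  sqrt(6),3, sqrt(10 ),sqrt( 15) , 4  ,  6.29,8]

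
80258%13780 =11358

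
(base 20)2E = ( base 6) 130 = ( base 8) 66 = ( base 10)54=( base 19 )2g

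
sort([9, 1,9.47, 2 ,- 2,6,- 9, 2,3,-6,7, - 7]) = [ - 9, - 7,-6,-2, 1, 2,2,3 , 6,7,  9,  9.47 ]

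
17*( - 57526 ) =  - 977942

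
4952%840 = 752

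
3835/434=8 + 363/434 = 8.84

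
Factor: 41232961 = 7^2*11^1*227^1*337^1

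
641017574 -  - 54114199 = 695131773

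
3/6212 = 3/6212 = 0.00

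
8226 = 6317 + 1909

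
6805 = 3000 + 3805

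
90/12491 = 90/12491 =0.01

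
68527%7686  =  7039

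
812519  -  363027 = 449492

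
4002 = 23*174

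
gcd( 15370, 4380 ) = 10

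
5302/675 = 5302/675= 7.85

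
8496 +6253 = 14749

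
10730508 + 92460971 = 103191479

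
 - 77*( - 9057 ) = 697389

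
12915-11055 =1860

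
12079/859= 14 + 53/859= 14.06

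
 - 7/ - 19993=7/19993 = 0.00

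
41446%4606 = 4598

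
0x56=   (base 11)79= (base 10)86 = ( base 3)10012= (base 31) 2O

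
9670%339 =178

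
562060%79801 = 3453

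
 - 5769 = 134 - 5903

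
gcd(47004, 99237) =3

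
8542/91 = 8542/91 = 93.87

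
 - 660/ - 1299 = 220/433   =  0.51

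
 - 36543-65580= - 102123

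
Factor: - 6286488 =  - 2^3*3^1*13^1*20149^1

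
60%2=0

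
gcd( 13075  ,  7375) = 25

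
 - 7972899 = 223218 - 8196117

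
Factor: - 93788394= - 2^1*3^1 * 7^1*2233057^1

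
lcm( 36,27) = 108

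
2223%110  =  23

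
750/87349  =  750/87349 = 0.01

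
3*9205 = 27615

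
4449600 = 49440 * 90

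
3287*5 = 16435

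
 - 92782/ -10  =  46391/5= 9278.20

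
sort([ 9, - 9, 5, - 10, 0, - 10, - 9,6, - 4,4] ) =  [  -  10, - 10, - 9 , - 9 , - 4, 0  ,  4,5,  6,  9 ] 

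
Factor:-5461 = - 43^1*127^1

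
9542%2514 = 2000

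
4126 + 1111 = 5237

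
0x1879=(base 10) 6265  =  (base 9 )8531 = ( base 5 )200030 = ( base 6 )45001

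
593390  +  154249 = 747639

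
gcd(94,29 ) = 1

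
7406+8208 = 15614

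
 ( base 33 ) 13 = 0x24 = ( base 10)36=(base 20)1g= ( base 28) 18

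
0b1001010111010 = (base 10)4794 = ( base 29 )5k9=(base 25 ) 7GJ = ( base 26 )72A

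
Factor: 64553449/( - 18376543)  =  -29^1*43^1*313^( - 1 )*51767^1*58711^( - 1 )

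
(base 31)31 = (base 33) 2S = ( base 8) 136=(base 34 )2q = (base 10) 94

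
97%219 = 97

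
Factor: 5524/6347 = 2^2*11^( - 1)*577^( - 1 )*1381^1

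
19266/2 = 9633 = 9633.00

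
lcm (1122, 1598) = 52734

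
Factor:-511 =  - 7^1*73^1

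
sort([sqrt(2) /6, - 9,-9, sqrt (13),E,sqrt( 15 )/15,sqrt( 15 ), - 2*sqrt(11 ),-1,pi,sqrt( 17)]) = [ - 9, - 9, - 2*sqrt( 11 ),  -  1, sqrt(2 ) /6,sqrt( 15) /15, E,pi,  sqrt( 13),  sqrt( 15 ), sqrt( 17 ) ] 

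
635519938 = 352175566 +283344372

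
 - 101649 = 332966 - 434615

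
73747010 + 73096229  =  146843239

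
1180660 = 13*90820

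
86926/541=86926/541 = 160.68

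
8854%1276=1198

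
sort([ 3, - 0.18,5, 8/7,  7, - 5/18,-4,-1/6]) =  [-4,-5/18, - 0.18, - 1/6, 8/7, 3,5,7] 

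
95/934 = 95/934 = 0.10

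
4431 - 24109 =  - 19678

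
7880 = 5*1576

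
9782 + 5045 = 14827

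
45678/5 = 45678/5  =  9135.60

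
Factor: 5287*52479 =277456473 = 3^2*7^3*17^2*311^1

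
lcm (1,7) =7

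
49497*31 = 1534407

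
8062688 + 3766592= 11829280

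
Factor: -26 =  - 2^1 * 13^1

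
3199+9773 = 12972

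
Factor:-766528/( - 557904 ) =812/591 = 2^2*3^ ( - 1 )*7^1*29^1 *197^( - 1 )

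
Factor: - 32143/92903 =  - 61^(  -  1 )*1523^( - 1)*32143^1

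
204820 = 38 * 5390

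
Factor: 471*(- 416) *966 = -189274176  =  - 2^6*3^2*7^1*13^1*23^1*157^1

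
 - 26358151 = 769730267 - 796088418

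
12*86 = 1032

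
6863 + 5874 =12737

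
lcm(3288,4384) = 13152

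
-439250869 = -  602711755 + 163460886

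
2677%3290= 2677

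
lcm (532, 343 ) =26068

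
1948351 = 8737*223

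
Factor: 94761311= 23^1*167^1*24671^1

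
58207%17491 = 5734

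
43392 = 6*7232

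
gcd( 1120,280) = 280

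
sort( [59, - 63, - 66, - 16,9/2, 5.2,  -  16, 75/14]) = [ - 66 , - 63, - 16 , - 16, 9/2 , 5.2, 75/14 , 59] 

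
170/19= 8 + 18/19 = 8.95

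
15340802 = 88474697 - 73133895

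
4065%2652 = 1413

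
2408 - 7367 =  - 4959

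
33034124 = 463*71348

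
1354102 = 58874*23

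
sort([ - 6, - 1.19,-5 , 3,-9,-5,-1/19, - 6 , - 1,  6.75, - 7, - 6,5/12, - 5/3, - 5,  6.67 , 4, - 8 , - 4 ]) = [ - 9 , - 8 , - 7 , -6,-6, - 6,-5, - 5, - 5, - 4,-5/3,-1.19, -1, - 1/19 , 5/12, 3 , 4, 6.67,6.75 ]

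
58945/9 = 58945/9=6549.44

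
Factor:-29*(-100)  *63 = 2^2*3^2*5^2*7^1*29^1 =182700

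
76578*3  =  229734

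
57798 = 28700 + 29098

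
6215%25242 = 6215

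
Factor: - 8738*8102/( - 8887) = 2^2 * 17^1*257^1*4051^1*8887^( - 1)  =  70795276/8887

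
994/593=1 + 401/593=   1.68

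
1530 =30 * 51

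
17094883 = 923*18521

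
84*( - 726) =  - 60984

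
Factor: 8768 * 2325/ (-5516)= - 5096400/1379 = -2^4*3^1 * 5^2*7^( - 1 ) * 31^1*137^1  *  197^( - 1) 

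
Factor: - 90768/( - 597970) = 45384/298985 = 2^3* 3^1*5^( - 1)*31^1*61^1*59797^( - 1 )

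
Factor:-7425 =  - 3^3*5^2*11^1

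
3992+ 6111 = 10103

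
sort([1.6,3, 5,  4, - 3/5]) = [ - 3/5,1.6,3,4, 5]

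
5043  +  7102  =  12145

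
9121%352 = 321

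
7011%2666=1679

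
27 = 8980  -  8953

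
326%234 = 92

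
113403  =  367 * 309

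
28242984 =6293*4488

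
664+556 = 1220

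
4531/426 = 10+271/426  =  10.64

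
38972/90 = 433+1/45 =433.02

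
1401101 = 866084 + 535017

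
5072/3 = 1690+ 2/3  =  1690.67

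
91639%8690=4739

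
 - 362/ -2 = 181+0/1 = 181.00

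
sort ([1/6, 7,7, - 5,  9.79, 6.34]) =[ - 5,1/6,6.34,7, 7,9.79 ] 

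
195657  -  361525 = - 165868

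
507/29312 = 507/29312 = 0.02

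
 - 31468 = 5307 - 36775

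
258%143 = 115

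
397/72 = 5+37/72  =  5.51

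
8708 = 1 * 8708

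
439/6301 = 439/6301 = 0.07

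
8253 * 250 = 2063250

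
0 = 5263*0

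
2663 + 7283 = 9946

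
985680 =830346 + 155334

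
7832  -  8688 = - 856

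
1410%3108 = 1410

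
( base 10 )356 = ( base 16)164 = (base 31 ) bf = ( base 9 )435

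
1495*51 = 76245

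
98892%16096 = 2316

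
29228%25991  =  3237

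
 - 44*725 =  - 31900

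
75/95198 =75/95198  =  0.00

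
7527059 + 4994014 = 12521073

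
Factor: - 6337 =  - 6337^1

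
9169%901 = 159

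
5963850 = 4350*1371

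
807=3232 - 2425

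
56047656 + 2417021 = 58464677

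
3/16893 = 1/5631 = 0.00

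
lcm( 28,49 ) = 196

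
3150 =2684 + 466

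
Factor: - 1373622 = - 2^1*3^1*47^1 * 4871^1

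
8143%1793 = 971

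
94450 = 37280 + 57170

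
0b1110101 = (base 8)165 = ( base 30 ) 3R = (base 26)4D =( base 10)117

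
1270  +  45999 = 47269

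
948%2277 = 948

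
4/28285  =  4/28285=0.00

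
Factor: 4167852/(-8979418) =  - 2083926/4489709 = - 2^1 * 3^1 * 7^(-1 )*13^1*26717^1*641387^(  -  1)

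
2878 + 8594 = 11472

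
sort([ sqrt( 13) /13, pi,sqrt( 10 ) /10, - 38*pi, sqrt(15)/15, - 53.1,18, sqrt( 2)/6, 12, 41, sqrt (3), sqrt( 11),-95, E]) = [-38*pi, - 95, - 53.1 , sqrt( 2)/6, sqrt( 15 )/15,sqrt(13 ) /13, sqrt( 10)/10,sqrt ( 3) , E,pi, sqrt( 11 ),12, 18, 41]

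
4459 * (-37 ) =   -  164983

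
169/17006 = 169/17006 = 0.01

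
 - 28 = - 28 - 0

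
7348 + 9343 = 16691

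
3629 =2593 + 1036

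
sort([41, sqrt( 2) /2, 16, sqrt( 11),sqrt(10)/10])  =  [sqrt( 10) /10, sqrt(2) /2,  sqrt ( 11), 16,  41 ] 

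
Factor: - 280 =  - 2^3*5^1*7^1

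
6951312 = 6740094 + 211218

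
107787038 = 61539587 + 46247451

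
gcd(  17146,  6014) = 2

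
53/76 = 53/76=0.70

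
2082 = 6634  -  4552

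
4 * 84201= 336804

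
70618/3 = 23539 + 1/3 = 23539.33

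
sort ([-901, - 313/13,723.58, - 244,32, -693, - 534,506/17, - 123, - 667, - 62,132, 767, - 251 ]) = [ - 901, - 693, - 667, - 534, - 251, - 244, -123, - 62, - 313/13, 506/17, 32, 132,  723.58, 767]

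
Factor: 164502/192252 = 2^(  -  1)*3^1*13^1*19^1*433^( - 1) = 741/866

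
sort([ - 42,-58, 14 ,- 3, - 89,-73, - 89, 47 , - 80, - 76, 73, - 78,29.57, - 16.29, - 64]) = [ - 89, - 89, - 80, - 78, - 76 ,  -  73,- 64, - 58, - 42, - 16.29 , - 3, 14,29.57, 47, 73]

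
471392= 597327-125935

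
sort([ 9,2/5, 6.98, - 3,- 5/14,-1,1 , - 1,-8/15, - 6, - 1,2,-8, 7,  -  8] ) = [ - 8, - 8,- 6, - 3, - 1, -1,-1, - 8/15, -5/14,  2/5, 1,2, 6.98,7,9]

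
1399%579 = 241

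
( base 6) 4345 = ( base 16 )3E9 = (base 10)1001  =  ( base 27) 1A2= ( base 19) 2ed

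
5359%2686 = 2673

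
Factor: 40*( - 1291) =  - 2^3 * 5^1*1291^1 = -  51640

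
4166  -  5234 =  - 1068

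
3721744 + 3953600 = 7675344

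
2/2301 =2/2301 =0.00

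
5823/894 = 1941/298 =6.51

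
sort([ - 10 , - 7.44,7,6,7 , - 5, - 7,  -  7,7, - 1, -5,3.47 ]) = [ - 10, - 7.44 , -7,-7 , - 5, - 5, - 1, 3.47,6,7,7,7 ] 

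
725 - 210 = 515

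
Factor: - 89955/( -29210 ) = 17991/5842 = 2^( - 1 )*3^2 * 23^(-1) *127^( - 1)*1999^1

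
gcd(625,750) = 125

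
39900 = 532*75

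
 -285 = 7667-7952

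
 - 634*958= - 607372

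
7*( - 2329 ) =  - 16303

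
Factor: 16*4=64 = 2^6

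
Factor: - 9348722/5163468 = - 2^( - 1) * 3^( - 1 ) *19^1 * 157^1*1567^1*430289^( - 1 ) = -4674361/2581734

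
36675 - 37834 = - 1159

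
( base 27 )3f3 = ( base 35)245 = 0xa23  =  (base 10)2595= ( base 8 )5043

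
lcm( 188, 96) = 4512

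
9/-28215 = - 1/3135= - 0.00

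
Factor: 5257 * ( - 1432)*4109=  - 30932650616 = - 2^3 * 7^2*179^1*587^1*751^1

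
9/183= 3/61 = 0.05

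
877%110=107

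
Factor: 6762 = 2^1*3^1 * 7^2*23^1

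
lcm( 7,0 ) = 0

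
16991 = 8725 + 8266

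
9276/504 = 773/42= 18.40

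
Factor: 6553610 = 2^1*5^1*7^1*251^1*373^1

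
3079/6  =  3079/6=513.17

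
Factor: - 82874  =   - 2^1 * 11^1* 3767^1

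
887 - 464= 423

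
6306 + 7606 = 13912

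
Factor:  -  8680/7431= -2^3*3^(-1)*5^1*7^1*31^1*2477^( - 1) 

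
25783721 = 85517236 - 59733515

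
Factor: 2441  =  2441^1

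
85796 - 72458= 13338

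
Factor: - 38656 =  - 2^8 * 151^1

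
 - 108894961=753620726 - 862515687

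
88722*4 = 354888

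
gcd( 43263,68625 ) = 9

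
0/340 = 0  =  0.00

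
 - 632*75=- 47400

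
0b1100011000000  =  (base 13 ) 2B65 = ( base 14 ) 2448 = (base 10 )6336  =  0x18C0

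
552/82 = 276/41 = 6.73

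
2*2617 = 5234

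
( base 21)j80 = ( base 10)8547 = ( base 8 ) 20543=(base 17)1c9d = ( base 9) 12646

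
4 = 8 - 4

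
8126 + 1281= 9407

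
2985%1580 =1405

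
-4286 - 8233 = -12519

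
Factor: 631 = 631^1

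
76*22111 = 1680436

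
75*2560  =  192000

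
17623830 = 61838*285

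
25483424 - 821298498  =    -  795815074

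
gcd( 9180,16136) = 4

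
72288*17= 1228896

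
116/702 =58/351 = 0.17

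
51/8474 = 51/8474  =  0.01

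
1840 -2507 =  - 667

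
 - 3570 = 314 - 3884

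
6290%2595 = 1100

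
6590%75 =65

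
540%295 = 245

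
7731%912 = 435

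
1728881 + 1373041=3101922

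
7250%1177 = 188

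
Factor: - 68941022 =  - 2^1*53^1*650387^1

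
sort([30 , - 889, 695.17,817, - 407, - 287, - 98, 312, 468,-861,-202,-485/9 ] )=[-889,-861,-407, - 287, - 202, -98,-485/9,30,312, 468,695.17,  817 ] 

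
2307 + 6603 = 8910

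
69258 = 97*714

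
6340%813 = 649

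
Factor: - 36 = - 2^2*3^2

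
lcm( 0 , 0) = 0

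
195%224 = 195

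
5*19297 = 96485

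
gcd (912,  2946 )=6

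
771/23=33+ 12/23  =  33.52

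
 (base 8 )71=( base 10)57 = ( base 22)2D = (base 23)2B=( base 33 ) 1O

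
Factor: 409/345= 3^( -1)*5^ (  -  1)*23^( - 1 )*409^1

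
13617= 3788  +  9829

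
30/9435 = 2/629 = 0.00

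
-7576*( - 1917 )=14523192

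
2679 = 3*893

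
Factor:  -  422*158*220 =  - 14668720 = - 2^4 * 5^1*11^1*79^1 * 211^1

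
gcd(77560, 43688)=8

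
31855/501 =31855/501=63.58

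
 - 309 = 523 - 832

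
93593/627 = 149 + 170/627 =149.27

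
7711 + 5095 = 12806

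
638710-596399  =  42311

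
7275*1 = 7275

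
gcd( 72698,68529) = 1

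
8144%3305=1534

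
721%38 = 37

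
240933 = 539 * 447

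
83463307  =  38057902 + 45405405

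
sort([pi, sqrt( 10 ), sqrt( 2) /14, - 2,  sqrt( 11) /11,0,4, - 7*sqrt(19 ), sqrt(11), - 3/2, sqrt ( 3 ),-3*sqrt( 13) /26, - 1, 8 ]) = [ -7*sqrt(19 ),- 2, -3/2, - 1, - 3*sqrt (13 ) /26 , 0, sqrt(2) /14, sqrt(11) /11, sqrt( 3), pi,  sqrt (10 ),sqrt(  11), 4, 8] 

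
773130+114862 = 887992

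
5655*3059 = 17298645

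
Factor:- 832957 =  - 832957^1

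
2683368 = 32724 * 82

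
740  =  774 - 34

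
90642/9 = 30214/3 = 10071.33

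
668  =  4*167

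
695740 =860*809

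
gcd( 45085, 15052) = 71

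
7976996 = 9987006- 2010010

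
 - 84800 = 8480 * ( - 10) 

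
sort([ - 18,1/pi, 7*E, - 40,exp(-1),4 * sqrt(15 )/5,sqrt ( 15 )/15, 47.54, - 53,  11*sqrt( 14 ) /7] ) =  [ - 53,  -  40, - 18,  sqrt( 15)/15, 1/pi, exp (-1),4*sqrt( 15 )/5, 11*sqrt(14) /7, 7 * E,47.54]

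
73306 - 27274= 46032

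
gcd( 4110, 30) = 30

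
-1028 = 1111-2139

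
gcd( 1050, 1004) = 2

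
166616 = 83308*2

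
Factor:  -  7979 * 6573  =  -52445967 = - 3^1*7^1*79^1*101^1*313^1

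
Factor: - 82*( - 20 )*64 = 104960 = 2^9*5^1*41^1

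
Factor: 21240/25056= 295/348 = 2^(-2 )*3^ ( - 1 )*5^1*29^(-1)*59^1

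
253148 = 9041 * 28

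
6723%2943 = 837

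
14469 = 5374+9095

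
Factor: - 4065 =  - 3^1*5^1*271^1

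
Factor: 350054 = 2^1*181^1 * 967^1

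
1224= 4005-2781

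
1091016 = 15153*72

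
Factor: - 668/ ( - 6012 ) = 3^( - 2)=1/9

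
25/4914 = 25/4914 = 0.01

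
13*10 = 130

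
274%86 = 16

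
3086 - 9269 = -6183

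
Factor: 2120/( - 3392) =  - 5/8 = -2^( - 3)* 5^1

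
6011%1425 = 311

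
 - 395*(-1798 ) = 710210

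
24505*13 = 318565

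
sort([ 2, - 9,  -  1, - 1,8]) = [  -  9, - 1,  -  1,2, 8 ] 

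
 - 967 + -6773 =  - 7740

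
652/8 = 163/2 = 81.50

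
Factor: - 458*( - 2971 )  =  2^1*229^1*2971^1 =1360718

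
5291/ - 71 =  - 5291/71   =  - 74.52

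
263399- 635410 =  -372011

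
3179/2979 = 3179/2979=1.07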